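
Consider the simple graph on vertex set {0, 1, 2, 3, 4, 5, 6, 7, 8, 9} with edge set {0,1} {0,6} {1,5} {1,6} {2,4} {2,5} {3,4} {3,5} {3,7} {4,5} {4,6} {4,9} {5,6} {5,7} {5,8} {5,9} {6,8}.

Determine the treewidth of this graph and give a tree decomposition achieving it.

Every bag has size at most 3, so the width is 3 − 1 = 2 and tw(G) ≤ 2. On the other hand G contains the 3-clique {0, 1, 6}. A clique must lie in a single bag of any decomposition, so no decomposition can have width below 2. Therefore the treewidth is 2.

Treewidth 2.
One optimal decomposition is:
Bags: B1 = {4, 5, 6}  B2 = {3, 4, 5}  B3 = {3, 5, 7}  B4 = {2, 4, 5}  B5 = {5, 6, 8}  B6 = {1, 5, 6}  B7 = {0, 1, 6}  B8 = {4, 5, 9}
Tree: B1–B2, B2–B3, B2–B4, B1–B5, B1–B6, B6–B7, B2–B8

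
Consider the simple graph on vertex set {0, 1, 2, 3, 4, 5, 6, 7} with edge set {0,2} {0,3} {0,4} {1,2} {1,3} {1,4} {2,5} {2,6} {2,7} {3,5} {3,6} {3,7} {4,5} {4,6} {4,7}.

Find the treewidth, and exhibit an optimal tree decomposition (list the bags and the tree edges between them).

Each bag holds 4 vertices, so the decomposition has width 3, which upper-bounds the treewidth. For the lower bound: the 4 vertex sets {4,6}, {1,2}, {3}, {7} are disjoint, each induces a connected subgraph, and every pair is joined by at least one edge of G. Contracting each set to a single vertex therefore yields K_{4} as a minor, and since treewidth is minor-monotone, tw(G) ≥ tw(K_{4}) = 3. The upper and lower bounds meet at 3, so that is the treewidth.

Treewidth 3.
Bags: B1 = {2, 3, 4, 6}  B2 = {1, 2, 3, 4}  B3 = {2, 3, 4, 7}  B4 = {0, 2, 3, 4}  B5 = {2, 3, 4, 5}
Tree: B1–B2, B2–B3, B3–B4, B4–B5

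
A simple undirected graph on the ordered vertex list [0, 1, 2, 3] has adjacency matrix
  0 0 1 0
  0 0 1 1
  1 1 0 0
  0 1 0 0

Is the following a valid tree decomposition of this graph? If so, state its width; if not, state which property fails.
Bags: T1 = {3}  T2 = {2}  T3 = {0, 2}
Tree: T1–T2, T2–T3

A tree decomposition must satisfy three properties: every vertex lies in some bag; for every edge, both endpoints lie together in some bag; and for every vertex, the bags containing it form a connected subtree. Here vertex 1 appears in no bag, so the decomposition is invalid.

No — vertex 1 appears in no bag.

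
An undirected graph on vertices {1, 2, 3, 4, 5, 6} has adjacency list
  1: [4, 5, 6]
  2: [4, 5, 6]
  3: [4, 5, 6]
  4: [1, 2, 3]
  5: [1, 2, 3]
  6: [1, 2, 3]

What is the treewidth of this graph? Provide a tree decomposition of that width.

Each bag holds 4 vertices, so the decomposition has width 3, which upper-bounds the treewidth. For the lower bound: the 4 vertex sets {3,4}, {2,5}, {1}, {6} are disjoint, each induces a connected subgraph, and every pair is joined by at least one edge of G. Contracting each set to a single vertex therefore yields K_{4} as a minor, and since treewidth is minor-monotone, tw(G) ≥ tw(K_{4}) = 3. Hence tw(G) = 3 exactly.

Treewidth 3.
Bags: B1 = {1, 2, 3, 4}  B2 = {1, 2, 3, 5}  B3 = {1, 2, 3, 6}
Tree: B1–B2, B2–B3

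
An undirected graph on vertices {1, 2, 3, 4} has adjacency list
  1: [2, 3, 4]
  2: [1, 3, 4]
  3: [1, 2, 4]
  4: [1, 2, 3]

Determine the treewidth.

A width-3 tree decomposition is:
Bags: B1 = {1, 2, 3, 4}
Tree: (single bag)
A single bag containing all 4 vertices is trivially a valid decomposition of width 3. Conversely, {1, 2, 3, 4} is a clique of size 4, and the vertices of any clique must share a bag in every tree decomposition; so some bag has ≥ 4 vertices and tw(G) ≥ 3. Combining the bounds, tw(G) = 3.

3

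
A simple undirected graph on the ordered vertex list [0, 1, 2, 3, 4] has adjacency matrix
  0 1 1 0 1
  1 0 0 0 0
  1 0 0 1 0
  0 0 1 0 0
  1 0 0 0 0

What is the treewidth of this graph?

A width-1 tree decomposition is:
Bags: B1 = {0, 2}  B2 = {0, 1}  B3 = {0, 4}  B4 = {2, 3}
Tree: B1–B2, B2–B3, B1–B4
Each bag holds 2 vertices, so the decomposition has width 1, which upper-bounds the treewidth. G has an edge, so its treewidth is at least 1. Combining the bounds, tw(G) = 1.

1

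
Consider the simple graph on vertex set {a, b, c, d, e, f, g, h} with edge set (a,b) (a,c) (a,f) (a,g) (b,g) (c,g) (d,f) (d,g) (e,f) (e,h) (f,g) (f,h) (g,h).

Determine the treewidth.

2

A width-2 tree decomposition is:
Bags: B1 = {a, f, g}  B2 = {f, g, h}  B3 = {a, c, g}  B4 = {a, b, g}  B5 = {e, f, h}  B6 = {d, f, g}
Tree: B1–B2, B1–B3, B3–B4, B2–B5, B2–B6
Each bag holds 3 vertices, so the decomposition has width 2, which upper-bounds the treewidth. For the lower bound, the 3 vertices {a, c, g} are pairwise adjacent, and any tree decomposition puts a clique entirely inside one bag — forcing width ≥ 2. The upper and lower bounds meet at 2, so that is the treewidth.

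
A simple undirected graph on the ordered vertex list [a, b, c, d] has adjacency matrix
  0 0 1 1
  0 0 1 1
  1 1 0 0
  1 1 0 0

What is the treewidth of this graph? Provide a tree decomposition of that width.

Treewidth 2.
One such decomposition:
Bags: B1 = {a, b, c}  B2 = {a, b, d}
Tree: B1–B2

Every bag has size at most 3, so the width is 3 − 1 = 2 and tw(G) ≤ 2. For the lower bound, G contains the cycle a–c–b–d–a, so G is not a forest; only forests have treewidth ≤ 1, hence tw(G) ≥ 2. The upper and lower bounds meet at 2, so that is the treewidth.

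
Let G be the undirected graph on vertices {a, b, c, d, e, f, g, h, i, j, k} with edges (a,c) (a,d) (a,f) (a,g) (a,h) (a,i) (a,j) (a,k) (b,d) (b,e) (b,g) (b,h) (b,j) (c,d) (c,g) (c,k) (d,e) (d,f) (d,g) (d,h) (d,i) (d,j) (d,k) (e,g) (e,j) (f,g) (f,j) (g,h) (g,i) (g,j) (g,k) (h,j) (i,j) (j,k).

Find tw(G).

4

A width-4 tree decomposition is:
Bags: B1 = {a, d, f, g, j}  B2 = {a, d, g, h, j}  B3 = {a, d, g, j, k}  B4 = {b, d, g, h, j}  B5 = {a, d, g, i, j}  B6 = {b, d, e, g, j}  B7 = {a, c, d, g, k}
Tree: B1–B2, B2–B3, B2–B4, B1–B5, B4–B6, B3–B7
Every bag has size at most 5, so the width is 5 − 1 = 4 and tw(G) ≤ 4. For the lower bound, the 5 vertices {b, d, e, g, j} are pairwise adjacent, and any tree decomposition puts a clique entirely inside one bag — forcing width ≥ 4. The upper and lower bounds meet at 4, so that is the treewidth.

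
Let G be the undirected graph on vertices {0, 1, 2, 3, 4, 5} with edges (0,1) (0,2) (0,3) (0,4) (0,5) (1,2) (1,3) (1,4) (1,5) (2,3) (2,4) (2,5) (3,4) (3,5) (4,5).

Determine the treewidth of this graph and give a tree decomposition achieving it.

A single bag containing all 6 vertices is trivially a valid decomposition of width 5. Conversely, {0, 1, 2, 3, 4, 5} is a clique of size 6, and the vertices of any clique must share a bag in every tree decomposition; so some bag has ≥ 6 vertices and tw(G) ≥ 5. Hence tw(G) = 5 exactly.

Treewidth 5.
One such decomposition:
Bags: B1 = {0, 1, 2, 3, 4, 5}
Tree: (single bag)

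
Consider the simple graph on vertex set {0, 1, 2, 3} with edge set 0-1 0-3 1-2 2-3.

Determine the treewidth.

2

A width-2 tree decomposition is:
Bags: B1 = {0, 1, 2}  B2 = {0, 2, 3}
Tree: B1–B2
Each bag holds 3 vertices, so the decomposition has width 2, which upper-bounds the treewidth. Since 0–1–2–3–0 is a cycle in G, G is not acyclic. Forests are exactly the graphs of treewidth ≤ 1, so tw(G) ≥ 2. The upper and lower bounds meet at 2, so that is the treewidth.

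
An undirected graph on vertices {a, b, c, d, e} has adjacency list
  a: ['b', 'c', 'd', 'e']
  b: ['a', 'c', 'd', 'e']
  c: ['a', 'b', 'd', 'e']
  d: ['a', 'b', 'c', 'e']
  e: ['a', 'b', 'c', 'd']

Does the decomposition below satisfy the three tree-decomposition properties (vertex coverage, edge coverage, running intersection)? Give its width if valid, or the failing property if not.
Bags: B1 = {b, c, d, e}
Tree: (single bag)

A tree decomposition must satisfy three properties: every vertex lies in some bag; for every edge, both endpoints lie together in some bag; and for every vertex, the bags containing it form a connected subtree. Here vertex a appears in no bag, so the decomposition is invalid.

No — vertex a appears in no bag.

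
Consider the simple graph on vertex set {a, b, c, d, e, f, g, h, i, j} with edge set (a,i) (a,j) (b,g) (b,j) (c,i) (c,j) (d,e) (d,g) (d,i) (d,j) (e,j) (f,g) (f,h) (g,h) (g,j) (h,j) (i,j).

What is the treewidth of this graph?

A width-2 tree decomposition is:
Bags: B1 = {d, i, j}  B2 = {d, e, j}  B3 = {d, g, j}  B4 = {g, h, j}  B5 = {b, g, j}  B6 = {c, i, j}  B7 = {a, i, j}  B8 = {f, g, h}
Tree: B1–B2, B2–B3, B3–B4, B3–B5, B1–B6, B6–B7, B4–B8
Each bag holds 3 vertices, so the decomposition has width 2, which upper-bounds the treewidth. On the other hand G contains the 3-clique {d, g, j}. A clique must lie in a single bag of any decomposition, so no decomposition can have width below 2. Therefore the treewidth is 2.

2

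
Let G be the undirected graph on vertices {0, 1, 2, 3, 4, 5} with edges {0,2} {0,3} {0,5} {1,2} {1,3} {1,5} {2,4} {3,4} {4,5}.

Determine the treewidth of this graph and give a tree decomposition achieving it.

Treewidth 3.
One such decomposition:
Bags: B1 = {0, 1, 4, 5}  B2 = {0, 1, 3, 4}  B3 = {0, 1, 2, 4}
Tree: B1–B2, B2–B3

Every bag has size at most 4, so the width is 4 − 1 = 3 and tw(G) ≤ 3. For the lower bound: the 4 vertex sets {4,5}, {0,3}, {1}, {2} are disjoint, each induces a connected subgraph, and every pair is joined by at least one edge of G. Contracting each set to a single vertex therefore yields K_{4} as a minor, and since treewidth is minor-monotone, tw(G) ≥ tw(K_{4}) = 3. Combining the bounds, tw(G) = 3.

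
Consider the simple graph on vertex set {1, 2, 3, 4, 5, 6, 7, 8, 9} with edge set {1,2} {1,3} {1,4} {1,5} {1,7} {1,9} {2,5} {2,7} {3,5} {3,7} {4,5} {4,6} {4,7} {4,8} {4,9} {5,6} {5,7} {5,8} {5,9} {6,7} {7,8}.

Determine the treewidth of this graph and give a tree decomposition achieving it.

Each bag holds 4 vertices, so the decomposition has width 3, which upper-bounds the treewidth. For the lower bound, the 4 vertices {1, 4, 5, 9} are pairwise adjacent, and any tree decomposition puts a clique entirely inside one bag — forcing width ≥ 3. Combining the bounds, tw(G) = 3.

Treewidth 3.
Bags: B1 = {1, 2, 5, 7}  B2 = {1, 3, 5, 7}  B3 = {1, 4, 5, 7}  B4 = {4, 5, 6, 7}  B5 = {4, 5, 7, 8}  B6 = {1, 4, 5, 9}
Tree: B1–B2, B2–B3, B3–B4, B3–B5, B3–B6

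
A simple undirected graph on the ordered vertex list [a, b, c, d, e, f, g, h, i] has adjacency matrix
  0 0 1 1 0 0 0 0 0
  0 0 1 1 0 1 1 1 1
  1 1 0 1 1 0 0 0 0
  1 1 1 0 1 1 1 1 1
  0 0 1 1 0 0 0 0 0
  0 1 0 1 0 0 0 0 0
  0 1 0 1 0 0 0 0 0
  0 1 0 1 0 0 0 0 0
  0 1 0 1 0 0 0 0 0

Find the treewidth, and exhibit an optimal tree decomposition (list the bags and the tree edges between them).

Each bag holds 3 vertices, so the decomposition has width 2, which upper-bounds the treewidth. On the other hand G contains the 3-clique {c, d, e}. A clique must lie in a single bag of any decomposition, so no decomposition can have width below 2. Hence tw(G) = 2 exactly.

Treewidth 2.
One optimal decomposition is:
Bags: B1 = {b, c, d}  B2 = {b, d, i}  B3 = {b, d, g}  B4 = {a, c, d}  B5 = {c, d, e}  B6 = {b, d, h}  B7 = {b, d, f}
Tree: B1–B2, B2–B3, B1–B4, B4–B5, B2–B6, B6–B7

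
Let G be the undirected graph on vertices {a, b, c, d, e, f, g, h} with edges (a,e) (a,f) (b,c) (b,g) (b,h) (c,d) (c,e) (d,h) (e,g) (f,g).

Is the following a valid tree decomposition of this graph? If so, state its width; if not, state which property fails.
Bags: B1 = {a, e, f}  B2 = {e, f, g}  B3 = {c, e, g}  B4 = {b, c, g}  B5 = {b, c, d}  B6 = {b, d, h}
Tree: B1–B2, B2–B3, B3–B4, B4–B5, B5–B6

Checking the three conditions: (i) the bags cover all of {a, b, c, d, e, f, g, h}; (ii) for each edge, some bag contains both endpoints; (iii) the bags containing any fixed vertex form a subtree. All hold, so the decomposition is valid with width 3 − 1 = 2.

Yes; width 2.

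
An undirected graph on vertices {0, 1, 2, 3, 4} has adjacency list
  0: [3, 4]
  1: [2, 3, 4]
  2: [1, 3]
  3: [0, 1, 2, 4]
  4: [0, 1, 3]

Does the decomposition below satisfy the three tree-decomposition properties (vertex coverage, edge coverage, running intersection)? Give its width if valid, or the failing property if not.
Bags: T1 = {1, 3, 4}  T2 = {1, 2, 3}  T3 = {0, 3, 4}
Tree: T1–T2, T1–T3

Every vertex of G appears in some bag (union = {0, 1, 2, 3, 4}); every edge is covered by a bag; and for each vertex v the set of bags containing v is connected in the bag tree. The decomposition is therefore valid. The largest bag has 3 vertices, so the width is 2.

Yes; width 2.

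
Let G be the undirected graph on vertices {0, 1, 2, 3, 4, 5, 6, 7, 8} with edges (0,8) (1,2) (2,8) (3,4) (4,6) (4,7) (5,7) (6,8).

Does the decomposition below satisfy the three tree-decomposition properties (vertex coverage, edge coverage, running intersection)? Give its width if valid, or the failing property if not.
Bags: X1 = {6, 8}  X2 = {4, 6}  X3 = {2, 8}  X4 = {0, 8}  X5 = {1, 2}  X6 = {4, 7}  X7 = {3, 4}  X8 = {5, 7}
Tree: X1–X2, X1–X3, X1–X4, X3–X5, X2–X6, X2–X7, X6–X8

Yes; width 1.

Vertex coverage: the bags together contain {0, 1, 2, 3, 4, 5, 6, 7, 8}, the full vertex set. Edge coverage: each edge of G has both endpoints in at least one bag. Running intersection: for every vertex, the bags containing it form a connected subtree. All three properties hold, so this is a valid tree decomposition of width max|bag| − 1 = 1, and hence tw(G) ≤ 1.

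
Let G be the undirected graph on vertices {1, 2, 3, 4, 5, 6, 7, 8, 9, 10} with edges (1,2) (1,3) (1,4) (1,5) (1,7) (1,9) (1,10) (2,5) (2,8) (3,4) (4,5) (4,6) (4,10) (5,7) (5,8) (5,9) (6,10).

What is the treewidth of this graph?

A width-2 tree decomposition is:
Bags: B1 = {1, 4, 5}  B2 = {1, 4, 10}  B3 = {1, 2, 5}  B4 = {4, 6, 10}  B5 = {1, 5, 9}  B6 = {1, 3, 4}  B7 = {1, 5, 7}  B8 = {2, 5, 8}
Tree: B1–B2, B1–B3, B2–B4, B1–B5, B2–B6, B3–B7, B3–B8
Each bag holds 3 vertices, so the decomposition has width 2, which upper-bounds the treewidth. On the other hand G contains the 3-clique {2, 5, 8}. A clique must lie in a single bag of any decomposition, so no decomposition can have width below 2. Therefore the treewidth is 2.

2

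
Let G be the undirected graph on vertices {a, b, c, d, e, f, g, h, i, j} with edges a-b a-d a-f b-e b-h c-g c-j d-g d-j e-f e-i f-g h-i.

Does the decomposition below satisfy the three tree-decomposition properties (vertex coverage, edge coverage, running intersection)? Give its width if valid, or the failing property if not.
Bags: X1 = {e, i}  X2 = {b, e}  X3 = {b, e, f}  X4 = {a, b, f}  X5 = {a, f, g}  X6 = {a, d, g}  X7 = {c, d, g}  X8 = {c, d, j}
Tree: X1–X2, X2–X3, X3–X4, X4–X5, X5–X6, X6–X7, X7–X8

A tree decomposition must satisfy three properties: every vertex lies in some bag; for every edge, both endpoints lie together in some bag; and for every vertex, the bags containing it form a connected subtree. Here vertex h appears in no bag, so the decomposition is invalid.

No — vertex h appears in no bag.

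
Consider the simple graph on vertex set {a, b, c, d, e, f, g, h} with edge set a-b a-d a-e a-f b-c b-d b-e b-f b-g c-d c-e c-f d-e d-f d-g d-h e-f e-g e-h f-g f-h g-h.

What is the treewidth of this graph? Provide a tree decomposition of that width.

Each bag holds 5 vertices, so the decomposition has width 4, which upper-bounds the treewidth. For the lower bound, the 5 vertices {d, e, f, g, h} are pairwise adjacent, and any tree decomposition puts a clique entirely inside one bag — forcing width ≥ 4. Combining the bounds, tw(G) = 4.

Treewidth 4.
One optimal decomposition is:
Bags: B1 = {a, b, d, e, f}  B2 = {b, d, e, f, g}  B3 = {d, e, f, g, h}  B4 = {b, c, d, e, f}
Tree: B1–B2, B2–B3, B2–B4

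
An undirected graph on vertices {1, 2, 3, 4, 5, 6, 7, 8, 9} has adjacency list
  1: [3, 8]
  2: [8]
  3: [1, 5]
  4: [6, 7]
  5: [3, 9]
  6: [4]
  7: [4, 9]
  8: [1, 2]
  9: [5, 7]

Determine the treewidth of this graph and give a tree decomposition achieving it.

Every bag has size at most 2, so the width is 2 − 1 = 1 and tw(G) ≤ 1. Any graph with an edge has treewidth ≥ 1, and G has the edge 2–8. Therefore the treewidth is 1.

Treewidth 1.
Bags: B1 = {2, 8}  B2 = {1, 8}  B3 = {1, 3}  B4 = {3, 5}  B5 = {5, 9}  B6 = {7, 9}  B7 = {4, 7}  B8 = {4, 6}
Tree: B1–B2, B2–B3, B3–B4, B4–B5, B5–B6, B6–B7, B7–B8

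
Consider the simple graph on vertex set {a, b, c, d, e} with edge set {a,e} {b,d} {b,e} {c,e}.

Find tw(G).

1

A width-1 tree decomposition is:
Bags: B1 = {a, e}  B2 = {b, e}  B3 = {c, e}  B4 = {b, d}
Tree: B1–B2, B1–B3, B2–B4
Each bag holds 2 vertices, so the decomposition has width 1, which upper-bounds the treewidth. G has an edge, so its treewidth is at least 1. Hence tw(G) = 1 exactly.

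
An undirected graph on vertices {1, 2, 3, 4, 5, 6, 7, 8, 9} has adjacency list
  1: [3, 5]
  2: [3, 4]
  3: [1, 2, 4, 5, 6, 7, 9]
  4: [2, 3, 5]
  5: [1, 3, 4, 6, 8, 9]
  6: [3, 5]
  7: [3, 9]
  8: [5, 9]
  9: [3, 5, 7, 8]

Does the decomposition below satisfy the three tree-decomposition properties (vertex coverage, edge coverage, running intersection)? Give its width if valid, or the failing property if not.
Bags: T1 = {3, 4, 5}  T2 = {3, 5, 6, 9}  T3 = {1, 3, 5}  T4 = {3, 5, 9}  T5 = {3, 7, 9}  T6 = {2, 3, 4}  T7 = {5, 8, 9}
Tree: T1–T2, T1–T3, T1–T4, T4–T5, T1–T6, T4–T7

No — bags containing vertex 9 are not connected in the tree.

A tree decomposition must satisfy three properties: every vertex lies in some bag; for every edge, both endpoints lie together in some bag; and for every vertex, the bags containing it form a connected subtree. Here bags containing vertex 9 are not connected in the tree, so the decomposition is invalid.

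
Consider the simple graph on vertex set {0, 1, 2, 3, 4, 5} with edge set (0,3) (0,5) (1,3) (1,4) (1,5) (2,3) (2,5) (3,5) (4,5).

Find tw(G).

A width-2 tree decomposition is:
Bags: B1 = {2, 3, 5}  B2 = {1, 3, 5}  B3 = {1, 4, 5}  B4 = {0, 3, 5}
Tree: B1–B2, B2–B3, B1–B4
Every bag has size at most 3, so the width is 3 − 1 = 2 and tw(G) ≤ 2. On the other hand G contains the 3-clique {0, 3, 5}. A clique must lie in a single bag of any decomposition, so no decomposition can have width below 2. Hence tw(G) = 2 exactly.

2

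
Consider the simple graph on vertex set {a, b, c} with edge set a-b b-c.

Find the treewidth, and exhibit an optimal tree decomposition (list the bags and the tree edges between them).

The largest bag has 2 vertices, giving width 1; this decomposition certifies tw(G) ≤ 1. Any graph with an edge has treewidth ≥ 1, and G has the edge b–a. The upper and lower bounds meet at 1, so that is the treewidth.

Treewidth 1.
One optimal decomposition is:
Bags: B1 = {a, b}  B2 = {b, c}
Tree: B1–B2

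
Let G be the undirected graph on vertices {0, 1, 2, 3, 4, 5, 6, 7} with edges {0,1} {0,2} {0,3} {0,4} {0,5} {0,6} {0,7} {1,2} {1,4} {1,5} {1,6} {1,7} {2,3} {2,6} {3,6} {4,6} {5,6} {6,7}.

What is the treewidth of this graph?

3

A width-3 tree decomposition is:
Bags: B1 = {0, 1, 5, 6}  B2 = {0, 1, 2, 6}  B3 = {0, 2, 3, 6}  B4 = {0, 1, 6, 7}  B5 = {0, 1, 4, 6}
Tree: B1–B2, B2–B3, B1–B4, B2–B5
Every bag has size at most 4, so the width is 4 − 1 = 3 and tw(G) ≤ 3. Conversely, {0, 1, 2, 6} is a clique of size 4, and the vertices of any clique must share a bag in every tree decomposition; so some bag has ≥ 4 vertices and tw(G) ≥ 3. Therefore the treewidth is 3.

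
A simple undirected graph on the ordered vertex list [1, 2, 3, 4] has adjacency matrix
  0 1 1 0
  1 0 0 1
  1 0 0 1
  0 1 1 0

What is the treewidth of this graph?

2

A width-2 tree decomposition is:
Bags: B1 = {1, 2, 4}  B2 = {1, 3, 4}
Tree: B1–B2
The largest bag has 3 vertices, giving width 2; this decomposition certifies tw(G) ≤ 2. Since 4–2–1–3–4 is a cycle in G, G is not acyclic. Forests are exactly the graphs of treewidth ≤ 1, so tw(G) ≥ 2. Combining the bounds, tw(G) = 2.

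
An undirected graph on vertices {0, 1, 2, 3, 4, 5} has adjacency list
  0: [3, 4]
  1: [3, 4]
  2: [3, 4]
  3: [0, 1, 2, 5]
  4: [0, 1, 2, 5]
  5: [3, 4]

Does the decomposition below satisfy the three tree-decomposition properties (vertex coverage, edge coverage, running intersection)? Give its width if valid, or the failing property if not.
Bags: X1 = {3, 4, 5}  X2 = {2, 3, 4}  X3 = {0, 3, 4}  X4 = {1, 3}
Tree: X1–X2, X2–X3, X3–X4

A tree decomposition must satisfy three properties: every vertex lies in some bag; for every edge, both endpoints lie together in some bag; and for every vertex, the bags containing it form a connected subtree. Here edge (4,1) lies in no bag, so the decomposition is invalid.

No — edge (4,1) lies in no bag.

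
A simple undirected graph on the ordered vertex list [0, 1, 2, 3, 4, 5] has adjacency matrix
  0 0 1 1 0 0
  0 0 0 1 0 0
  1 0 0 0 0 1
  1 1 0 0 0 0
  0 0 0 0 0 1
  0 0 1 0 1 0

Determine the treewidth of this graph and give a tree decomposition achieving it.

Every bag has size at most 2, so the width is 2 − 1 = 1 and tw(G) ≤ 1. Since G has at least one edge (e.g. 1–3), it is not an edgeless graph, so tw(G) ≥ 1. Combining the bounds, tw(G) = 1.

Treewidth 1.
One optimal decomposition is:
Bags: B1 = {1, 3}  B2 = {0, 3}  B3 = {0, 2}  B4 = {2, 5}  B5 = {4, 5}
Tree: B1–B2, B2–B3, B3–B4, B4–B5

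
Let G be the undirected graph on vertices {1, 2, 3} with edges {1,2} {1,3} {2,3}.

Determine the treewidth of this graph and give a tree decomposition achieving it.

With just one bag of size 3, the width is 3 − 1 = 2, so tw(G) ≤ 2. For the lower bound, the 3 vertices {1, 2, 3} are pairwise adjacent, and any tree decomposition puts a clique entirely inside one bag — forcing width ≥ 2. Hence tw(G) = 2 exactly.

Treewidth 2.
One optimal decomposition is:
Bags: B1 = {1, 2, 3}
Tree: (single bag)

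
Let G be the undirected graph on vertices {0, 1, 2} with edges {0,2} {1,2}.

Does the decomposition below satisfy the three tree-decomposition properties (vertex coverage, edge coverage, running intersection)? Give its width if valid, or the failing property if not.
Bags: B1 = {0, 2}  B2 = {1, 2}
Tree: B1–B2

Checking the three conditions: (i) the bags cover all of {0, 1, 2}; (ii) for each edge, some bag contains both endpoints; (iii) the bags containing any fixed vertex form a subtree. All hold, so the decomposition is valid with width 2 − 1 = 1.

Yes; width 1.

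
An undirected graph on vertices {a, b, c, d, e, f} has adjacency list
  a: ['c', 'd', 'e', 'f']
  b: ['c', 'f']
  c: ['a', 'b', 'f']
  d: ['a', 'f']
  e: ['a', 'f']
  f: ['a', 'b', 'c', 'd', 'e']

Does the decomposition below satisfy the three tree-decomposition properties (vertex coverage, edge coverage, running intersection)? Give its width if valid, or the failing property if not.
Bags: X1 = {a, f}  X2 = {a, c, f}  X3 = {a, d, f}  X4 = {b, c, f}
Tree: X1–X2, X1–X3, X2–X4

A tree decomposition must satisfy three properties: every vertex lies in some bag; for every edge, both endpoints lie together in some bag; and for every vertex, the bags containing it form a connected subtree. Here vertex e appears in no bag, so the decomposition is invalid.

No — vertex e appears in no bag.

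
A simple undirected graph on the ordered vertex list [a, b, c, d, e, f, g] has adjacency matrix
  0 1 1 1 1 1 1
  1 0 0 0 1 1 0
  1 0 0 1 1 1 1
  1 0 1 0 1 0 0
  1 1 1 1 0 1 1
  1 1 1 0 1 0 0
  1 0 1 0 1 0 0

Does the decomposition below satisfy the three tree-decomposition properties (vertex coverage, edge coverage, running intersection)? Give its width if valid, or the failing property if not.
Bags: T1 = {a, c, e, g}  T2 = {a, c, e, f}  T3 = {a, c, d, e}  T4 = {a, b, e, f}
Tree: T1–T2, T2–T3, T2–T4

Yes; width 3.

Checking the three conditions: (i) the bags cover all of {a, b, c, d, e, f, g}; (ii) for each edge, some bag contains both endpoints; (iii) the bags containing any fixed vertex form a subtree. All hold, so the decomposition is valid with width 4 − 1 = 3.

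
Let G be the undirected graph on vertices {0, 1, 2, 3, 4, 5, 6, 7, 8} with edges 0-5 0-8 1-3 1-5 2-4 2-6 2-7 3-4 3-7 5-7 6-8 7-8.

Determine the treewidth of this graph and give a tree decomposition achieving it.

Treewidth 3.
One such decomposition:
Bags: B1 = {1, 3, 4, 5}  B2 = {3, 4, 5, 7}  B3 = {2, 4, 5, 7}  B4 = {0, 2, 5, 7}  B5 = {0, 2, 7, 8}  B6 = {0, 2, 6, 8}
Tree: B1–B2, B2–B3, B3–B4, B4–B5, B5–B6

Every bag has size at most 4, so the width is 4 − 1 = 3 and tw(G) ≤ 3. For the lower bound: the 4 vertex sets {1,3,4}, {5}, {7}, {0,2,6,8} are disjoint, each induces a connected subgraph, and every pair is joined by at least one edge of G. Contracting each set to a single vertex therefore yields K_{4} as a minor, and since treewidth is minor-monotone, tw(G) ≥ tw(K_{4}) = 3. Therefore the treewidth is 3.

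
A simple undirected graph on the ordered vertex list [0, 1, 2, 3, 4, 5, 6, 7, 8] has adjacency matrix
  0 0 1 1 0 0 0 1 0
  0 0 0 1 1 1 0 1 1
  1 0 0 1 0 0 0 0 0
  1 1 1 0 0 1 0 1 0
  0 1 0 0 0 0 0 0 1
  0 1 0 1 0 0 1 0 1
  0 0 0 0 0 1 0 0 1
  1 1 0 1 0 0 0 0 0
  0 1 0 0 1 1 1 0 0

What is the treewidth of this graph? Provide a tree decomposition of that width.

Treewidth 2.
One such decomposition:
Bags: B1 = {1, 3, 5}  B2 = {1, 5, 8}  B3 = {1, 3, 7}  B4 = {1, 4, 8}  B5 = {0, 3, 7}  B6 = {5, 6, 8}  B7 = {0, 2, 3}
Tree: B1–B2, B1–B3, B2–B4, B3–B5, B2–B6, B5–B7

Each bag holds 3 vertices, so the decomposition has width 2, which upper-bounds the treewidth. Conversely, {0, 2, 3} is a clique of size 3, and the vertices of any clique must share a bag in every tree decomposition; so some bag has ≥ 3 vertices and tw(G) ≥ 2. Combining the bounds, tw(G) = 2.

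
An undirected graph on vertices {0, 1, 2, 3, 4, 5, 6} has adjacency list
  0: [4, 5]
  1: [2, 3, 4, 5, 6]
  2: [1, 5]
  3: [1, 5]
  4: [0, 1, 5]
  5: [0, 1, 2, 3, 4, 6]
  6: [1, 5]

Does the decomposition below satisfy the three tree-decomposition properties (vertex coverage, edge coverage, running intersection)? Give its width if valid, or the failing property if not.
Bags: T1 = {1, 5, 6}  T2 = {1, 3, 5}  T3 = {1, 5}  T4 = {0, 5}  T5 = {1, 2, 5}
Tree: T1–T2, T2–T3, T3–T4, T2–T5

No — vertex 4 appears in no bag.

A tree decomposition must satisfy three properties: every vertex lies in some bag; for every edge, both endpoints lie together in some bag; and for every vertex, the bags containing it form a connected subtree. Here vertex 4 appears in no bag, so the decomposition is invalid.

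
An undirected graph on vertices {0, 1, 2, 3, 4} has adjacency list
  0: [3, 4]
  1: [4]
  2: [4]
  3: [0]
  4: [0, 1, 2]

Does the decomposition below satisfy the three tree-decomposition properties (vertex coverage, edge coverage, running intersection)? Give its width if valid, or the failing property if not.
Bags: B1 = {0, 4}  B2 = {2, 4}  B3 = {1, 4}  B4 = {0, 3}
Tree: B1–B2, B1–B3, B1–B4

Yes; width 1.

Vertex coverage: the bags together contain {0, 1, 2, 3, 4}, the full vertex set. Edge coverage: each edge of G has both endpoints in at least one bag. Running intersection: for every vertex, the bags containing it form a connected subtree. All three properties hold, so this is a valid tree decomposition of width max|bag| − 1 = 1, and hence tw(G) ≤ 1.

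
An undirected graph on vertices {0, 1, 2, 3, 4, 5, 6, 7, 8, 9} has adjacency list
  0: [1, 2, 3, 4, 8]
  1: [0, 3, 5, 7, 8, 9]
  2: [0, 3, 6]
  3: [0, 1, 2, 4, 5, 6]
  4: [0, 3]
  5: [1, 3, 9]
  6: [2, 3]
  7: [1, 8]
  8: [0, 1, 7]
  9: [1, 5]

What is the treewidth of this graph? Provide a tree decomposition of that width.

Each bag holds 3 vertices, so the decomposition has width 2, which upper-bounds the treewidth. On the other hand G contains the 3-clique {0, 1, 8}. A clique must lie in a single bag of any decomposition, so no decomposition can have width below 2. Therefore the treewidth is 2.

Treewidth 2.
One optimal decomposition is:
Bags: B1 = {0, 1, 8}  B2 = {0, 1, 3}  B3 = {1, 3, 5}  B4 = {1, 5, 9}  B5 = {0, 2, 3}  B6 = {2, 3, 6}  B7 = {0, 3, 4}  B8 = {1, 7, 8}
Tree: B1–B2, B2–B3, B3–B4, B2–B5, B5–B6, B5–B7, B1–B8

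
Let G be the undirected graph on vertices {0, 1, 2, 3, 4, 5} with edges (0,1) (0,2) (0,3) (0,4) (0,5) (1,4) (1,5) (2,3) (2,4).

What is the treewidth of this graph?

2

A width-2 tree decomposition is:
Bags: B1 = {0, 1, 5}  B2 = {0, 1, 4}  B3 = {0, 2, 4}  B4 = {0, 2, 3}
Tree: B1–B2, B2–B3, B3–B4
Each bag holds 3 vertices, so the decomposition has width 2, which upper-bounds the treewidth. Conversely, {0, 1, 4} is a clique of size 3, and the vertices of any clique must share a bag in every tree decomposition; so some bag has ≥ 3 vertices and tw(G) ≥ 2. The upper and lower bounds meet at 2, so that is the treewidth.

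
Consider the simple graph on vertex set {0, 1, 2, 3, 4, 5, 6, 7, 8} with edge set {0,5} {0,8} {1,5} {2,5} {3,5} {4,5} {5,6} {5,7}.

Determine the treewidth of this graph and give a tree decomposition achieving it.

The largest bag has 2 vertices, giving width 1; this decomposition certifies tw(G) ≤ 1. Since G has at least one edge (e.g. 4–5), it is not an edgeless graph, so tw(G) ≥ 1. Combining the bounds, tw(G) = 1.

Treewidth 1.
One optimal decomposition is:
Bags: B1 = {4, 5}  B2 = {2, 5}  B3 = {0, 5}  B4 = {3, 5}  B5 = {5, 6}  B6 = {1, 5}  B7 = {5, 7}  B8 = {0, 8}
Tree: B1–B2, B1–B3, B3–B4, B3–B5, B4–B6, B4–B7, B3–B8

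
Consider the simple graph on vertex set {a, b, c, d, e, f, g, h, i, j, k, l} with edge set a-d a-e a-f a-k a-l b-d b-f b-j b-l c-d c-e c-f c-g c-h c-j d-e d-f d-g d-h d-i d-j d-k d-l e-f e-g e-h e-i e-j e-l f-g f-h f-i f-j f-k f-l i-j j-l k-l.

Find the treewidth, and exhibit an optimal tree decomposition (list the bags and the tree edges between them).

Each bag holds 5 vertices, so the decomposition has width 4, which upper-bounds the treewidth. On the other hand G contains the 5-clique {c, d, e, f, g}. A clique must lie in a single bag of any decomposition, so no decomposition can have width below 4. Therefore the treewidth is 4.

Treewidth 4.
Bags: B1 = {d, e, f, j, l}  B2 = {a, d, e, f, l}  B3 = {d, e, f, i, j}  B4 = {a, d, f, k, l}  B5 = {c, d, e, f, j}  B6 = {b, d, f, j, l}  B7 = {c, d, e, f, g}  B8 = {c, d, e, f, h}
Tree: B1–B2, B1–B3, B2–B4, B1–B5, B1–B6, B5–B7, B7–B8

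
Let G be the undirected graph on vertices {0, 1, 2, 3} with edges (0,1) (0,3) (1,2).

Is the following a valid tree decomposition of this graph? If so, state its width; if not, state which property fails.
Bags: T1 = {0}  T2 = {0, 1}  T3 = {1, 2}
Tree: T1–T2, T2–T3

A tree decomposition must satisfy three properties: every vertex lies in some bag; for every edge, both endpoints lie together in some bag; and for every vertex, the bags containing it form a connected subtree. Here vertex 3 appears in no bag, so the decomposition is invalid.

No — vertex 3 appears in no bag.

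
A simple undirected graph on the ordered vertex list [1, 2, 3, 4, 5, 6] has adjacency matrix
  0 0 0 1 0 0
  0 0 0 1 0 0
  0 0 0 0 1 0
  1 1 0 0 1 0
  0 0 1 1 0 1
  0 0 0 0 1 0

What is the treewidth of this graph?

1

A width-1 tree decomposition is:
Bags: B1 = {4, 5}  B2 = {1, 4}  B3 = {3, 5}  B4 = {5, 6}  B5 = {2, 4}
Tree: B1–B2, B1–B3, B1–B4, B1–B5
The largest bag has 2 vertices, giving width 1; this decomposition certifies tw(G) ≤ 1. Any graph with an edge has treewidth ≥ 1, and G has the edge 4–5. Therefore the treewidth is 1.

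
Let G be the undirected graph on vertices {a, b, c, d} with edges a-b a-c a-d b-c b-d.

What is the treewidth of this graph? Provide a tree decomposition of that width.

Every bag has size at most 3, so the width is 3 − 1 = 2 and tw(G) ≤ 2. Conversely, {a, b, d} is a clique of size 3, and the vertices of any clique must share a bag in every tree decomposition; so some bag has ≥ 3 vertices and tw(G) ≥ 2. Combining the bounds, tw(G) = 2.

Treewidth 2.
One such decomposition:
Bags: B1 = {a, b, c}  B2 = {a, b, d}
Tree: B1–B2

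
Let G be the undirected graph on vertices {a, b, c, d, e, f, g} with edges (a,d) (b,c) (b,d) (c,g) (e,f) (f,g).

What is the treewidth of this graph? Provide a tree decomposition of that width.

Treewidth 1.
One such decomposition:
Bags: B1 = {e, f}  B2 = {f, g}  B3 = {c, g}  B4 = {b, c}  B5 = {b, d}  B6 = {a, d}
Tree: B1–B2, B2–B3, B3–B4, B4–B5, B5–B6

The largest bag has 2 vertices, giving width 1; this decomposition certifies tw(G) ≤ 1. Any graph with an edge has treewidth ≥ 1, and G has the edge e–f. Hence tw(G) = 1 exactly.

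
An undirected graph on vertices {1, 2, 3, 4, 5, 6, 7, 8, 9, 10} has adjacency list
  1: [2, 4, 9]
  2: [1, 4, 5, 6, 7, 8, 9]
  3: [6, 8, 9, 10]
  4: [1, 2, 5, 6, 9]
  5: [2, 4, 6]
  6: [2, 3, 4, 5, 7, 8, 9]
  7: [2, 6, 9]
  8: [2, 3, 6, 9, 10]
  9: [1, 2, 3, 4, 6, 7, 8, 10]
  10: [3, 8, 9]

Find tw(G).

3

A width-3 tree decomposition is:
Bags: B1 = {3, 6, 8, 9}  B2 = {3, 8, 9, 10}  B3 = {2, 6, 8, 9}  B4 = {2, 4, 6, 9}  B5 = {1, 2, 4, 9}  B6 = {2, 4, 5, 6}  B7 = {2, 6, 7, 9}
Tree: B1–B2, B1–B3, B3–B4, B4–B5, B4–B6, B4–B7
The largest bag has 4 vertices, giving width 3; this decomposition certifies tw(G) ≤ 3. Conversely, {3, 8, 9, 10} is a clique of size 4, and the vertices of any clique must share a bag in every tree decomposition; so some bag has ≥ 4 vertices and tw(G) ≥ 3. Combining the bounds, tw(G) = 3.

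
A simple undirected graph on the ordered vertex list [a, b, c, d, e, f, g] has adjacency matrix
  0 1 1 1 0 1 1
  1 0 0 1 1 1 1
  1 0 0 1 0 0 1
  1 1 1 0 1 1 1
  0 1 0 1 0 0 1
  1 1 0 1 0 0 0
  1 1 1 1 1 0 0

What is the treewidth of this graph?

A width-3 tree decomposition is:
Bags: B1 = {a, b, d, g}  B2 = {b, d, e, g}  B3 = {a, b, d, f}  B4 = {a, c, d, g}
Tree: B1–B2, B1–B3, B1–B4
The largest bag has 4 vertices, giving width 3; this decomposition certifies tw(G) ≤ 3. For the lower bound, the 4 vertices {b, d, e, g} are pairwise adjacent, and any tree decomposition puts a clique entirely inside one bag — forcing width ≥ 3. Hence tw(G) = 3 exactly.

3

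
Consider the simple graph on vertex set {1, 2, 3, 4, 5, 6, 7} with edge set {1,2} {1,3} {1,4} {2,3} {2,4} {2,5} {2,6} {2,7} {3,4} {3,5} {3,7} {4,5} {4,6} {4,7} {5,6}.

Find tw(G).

3

A width-3 tree decomposition is:
Bags: B1 = {2, 3, 4, 7}  B2 = {2, 3, 4, 5}  B3 = {1, 2, 3, 4}  B4 = {2, 4, 5, 6}
Tree: B1–B2, B1–B3, B2–B4
Each bag holds 4 vertices, so the decomposition has width 3, which upper-bounds the treewidth. For the lower bound, the 4 vertices {1, 2, 3, 4} are pairwise adjacent, and any tree decomposition puts a clique entirely inside one bag — forcing width ≥ 3. The upper and lower bounds meet at 3, so that is the treewidth.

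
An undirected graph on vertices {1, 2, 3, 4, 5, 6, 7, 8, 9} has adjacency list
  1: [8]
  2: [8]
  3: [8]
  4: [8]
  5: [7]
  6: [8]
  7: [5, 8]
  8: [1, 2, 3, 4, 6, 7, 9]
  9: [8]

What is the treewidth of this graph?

1

A width-1 tree decomposition is:
Bags: B1 = {1, 8}  B2 = {2, 8}  B3 = {3, 8}  B4 = {6, 8}  B5 = {4, 8}  B6 = {8, 9}  B7 = {7, 8}  B8 = {5, 7}
Tree: B1–B2, B1–B3, B1–B4, B1–B5, B5–B6, B3–B7, B7–B8
The largest bag has 2 vertices, giving width 1; this decomposition certifies tw(G) ≤ 1. G has an edge, so its treewidth is at least 1. Combining the bounds, tw(G) = 1.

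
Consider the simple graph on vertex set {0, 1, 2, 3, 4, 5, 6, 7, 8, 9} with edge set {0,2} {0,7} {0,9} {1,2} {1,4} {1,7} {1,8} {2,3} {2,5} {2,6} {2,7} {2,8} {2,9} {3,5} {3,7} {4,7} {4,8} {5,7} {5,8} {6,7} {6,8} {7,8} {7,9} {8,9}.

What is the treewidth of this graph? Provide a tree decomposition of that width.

Treewidth 3.
One such decomposition:
Bags: B1 = {2, 5, 7, 8}  B2 = {1, 2, 7, 8}  B3 = {1, 4, 7, 8}  B4 = {2, 3, 5, 7}  B5 = {2, 7, 8, 9}  B6 = {0, 2, 7, 9}  B7 = {2, 6, 7, 8}
Tree: B1–B2, B2–B3, B1–B4, B1–B5, B5–B6, B2–B7

Each bag holds 4 vertices, so the decomposition has width 3, which upper-bounds the treewidth. Conversely, {0, 2, 7, 9} is a clique of size 4, and the vertices of any clique must share a bag in every tree decomposition; so some bag has ≥ 4 vertices and tw(G) ≥ 3. Therefore the treewidth is 3.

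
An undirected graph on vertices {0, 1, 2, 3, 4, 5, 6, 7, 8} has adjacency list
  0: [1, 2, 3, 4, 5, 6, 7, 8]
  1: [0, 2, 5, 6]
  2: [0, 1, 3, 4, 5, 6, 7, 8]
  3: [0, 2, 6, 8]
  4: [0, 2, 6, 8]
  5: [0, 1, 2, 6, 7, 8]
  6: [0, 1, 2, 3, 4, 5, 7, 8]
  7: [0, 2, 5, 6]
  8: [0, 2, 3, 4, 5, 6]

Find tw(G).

4

A width-4 tree decomposition is:
Bags: B1 = {0, 2, 5, 6, 8}  B2 = {0, 2, 4, 6, 8}  B3 = {0, 2, 3, 6, 8}  B4 = {0, 2, 5, 6, 7}  B5 = {0, 1, 2, 5, 6}
Tree: B1–B2, B2–B3, B1–B4, B4–B5
Each bag holds 5 vertices, so the decomposition has width 4, which upper-bounds the treewidth. For the lower bound, the 5 vertices {0, 2, 3, 6, 8} are pairwise adjacent, and any tree decomposition puts a clique entirely inside one bag — forcing width ≥ 4. Combining the bounds, tw(G) = 4.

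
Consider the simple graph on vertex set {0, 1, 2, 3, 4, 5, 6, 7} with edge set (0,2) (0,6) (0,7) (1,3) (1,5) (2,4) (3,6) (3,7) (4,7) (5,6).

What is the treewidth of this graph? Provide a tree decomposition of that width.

The largest bag has 3 vertices, giving width 2; this decomposition certifies tw(G) ≤ 2. For the lower bound, G contains the cycle 4–2–0–7–4, so G is not a forest; only forests have treewidth ≤ 1, hence tw(G) ≥ 2. Hence tw(G) = 2 exactly.

Treewidth 2.
One such decomposition:
Bags: B1 = {2, 4, 7}  B2 = {0, 2, 7}  B3 = {0, 3, 7}  B4 = {0, 3, 6}  B5 = {1, 3, 6}  B6 = {1, 5, 6}
Tree: B1–B2, B2–B3, B3–B4, B4–B5, B5–B6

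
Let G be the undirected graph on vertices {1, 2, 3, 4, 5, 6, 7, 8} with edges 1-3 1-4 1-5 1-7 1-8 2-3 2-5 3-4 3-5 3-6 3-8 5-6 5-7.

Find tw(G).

A width-2 tree decomposition is:
Bags: B1 = {1, 3, 5}  B2 = {1, 3, 4}  B3 = {2, 3, 5}  B4 = {1, 5, 7}  B5 = {3, 5, 6}  B6 = {1, 3, 8}
Tree: B1–B2, B1–B3, B1–B4, B3–B5, B1–B6
The largest bag has 3 vertices, giving width 2; this decomposition certifies tw(G) ≤ 2. On the other hand G contains the 3-clique {1, 3, 8}. A clique must lie in a single bag of any decomposition, so no decomposition can have width below 2. Therefore the treewidth is 2.

2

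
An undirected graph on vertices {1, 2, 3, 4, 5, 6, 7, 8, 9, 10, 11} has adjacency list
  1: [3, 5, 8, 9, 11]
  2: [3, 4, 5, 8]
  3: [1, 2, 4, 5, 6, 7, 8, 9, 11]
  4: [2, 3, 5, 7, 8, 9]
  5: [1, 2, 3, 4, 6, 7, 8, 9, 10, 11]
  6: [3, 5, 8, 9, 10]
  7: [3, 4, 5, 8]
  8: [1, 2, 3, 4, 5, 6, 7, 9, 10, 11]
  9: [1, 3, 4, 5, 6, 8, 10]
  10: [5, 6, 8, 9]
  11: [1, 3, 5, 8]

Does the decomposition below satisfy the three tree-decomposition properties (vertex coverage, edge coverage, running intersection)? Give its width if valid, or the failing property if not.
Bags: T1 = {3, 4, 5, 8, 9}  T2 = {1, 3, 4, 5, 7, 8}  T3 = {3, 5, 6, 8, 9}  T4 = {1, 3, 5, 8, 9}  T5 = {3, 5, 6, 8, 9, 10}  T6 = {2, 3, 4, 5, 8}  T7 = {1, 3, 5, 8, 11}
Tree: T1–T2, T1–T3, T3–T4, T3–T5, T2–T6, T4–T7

A tree decomposition must satisfy three properties: every vertex lies in some bag; for every edge, both endpoints lie together in some bag; and for every vertex, the bags containing it form a connected subtree. Here bags containing vertex 1 are not connected in the tree, so the decomposition is invalid.

No — bags containing vertex 1 are not connected in the tree.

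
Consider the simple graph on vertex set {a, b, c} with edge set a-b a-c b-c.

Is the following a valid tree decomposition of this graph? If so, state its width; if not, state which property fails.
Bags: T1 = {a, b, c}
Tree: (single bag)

Every vertex of G appears in some bag (union = {a, b, c}); every edge is covered by a bag; and for each vertex v the set of bags containing v is connected in the bag tree. The decomposition is therefore valid. The largest bag has 3 vertices, so the width is 2.

Yes; width 2.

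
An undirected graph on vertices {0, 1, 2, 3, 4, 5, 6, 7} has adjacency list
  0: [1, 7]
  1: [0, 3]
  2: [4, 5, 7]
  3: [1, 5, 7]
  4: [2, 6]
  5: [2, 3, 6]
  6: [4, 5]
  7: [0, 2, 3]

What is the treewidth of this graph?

A width-2 tree decomposition is:
Bags: B1 = {4, 5, 6}  B2 = {2, 4, 5}  B3 = {2, 3, 5}  B4 = {2, 3, 7}  B5 = {1, 3, 7}  B6 = {0, 1, 7}
Tree: B1–B2, B2–B3, B3–B4, B4–B5, B5–B6
Every bag has size at most 3, so the width is 3 − 1 = 2 and tw(G) ≤ 2. The edges 6–4–2–5–6 form a cycle, so G is not a tree and its treewidth is at least 2. The upper and lower bounds meet at 2, so that is the treewidth.

2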